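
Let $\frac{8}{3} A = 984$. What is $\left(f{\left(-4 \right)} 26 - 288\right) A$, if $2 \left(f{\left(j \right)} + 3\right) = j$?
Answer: $-154242$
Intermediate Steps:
$A = 369$ ($A = \frac{3}{8} \cdot 984 = 369$)
$f{\left(j \right)} = -3 + \frac{j}{2}$
$\left(f{\left(-4 \right)} 26 - 288\right) A = \left(\left(-3 + \frac{1}{2} \left(-4\right)\right) 26 - 288\right) 369 = \left(\left(-3 - 2\right) 26 - 288\right) 369 = \left(\left(-5\right) 26 - 288\right) 369 = \left(-130 - 288\right) 369 = \left(-418\right) 369 = -154242$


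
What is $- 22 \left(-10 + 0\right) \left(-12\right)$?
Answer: $-2640$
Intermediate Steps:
$- 22 \left(-10 + 0\right) \left(-12\right) = \left(-22\right) \left(-10\right) \left(-12\right) = 220 \left(-12\right) = -2640$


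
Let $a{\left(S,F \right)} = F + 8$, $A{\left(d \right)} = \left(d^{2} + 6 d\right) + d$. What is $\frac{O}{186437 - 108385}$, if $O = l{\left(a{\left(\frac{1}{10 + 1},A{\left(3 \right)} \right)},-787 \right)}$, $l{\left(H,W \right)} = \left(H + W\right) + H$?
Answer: $- \frac{9}{988} \approx -0.0091093$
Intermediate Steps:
$A{\left(d \right)} = d^{2} + 7 d$
$a{\left(S,F \right)} = 8 + F$
$l{\left(H,W \right)} = W + 2 H$
$O = -711$ ($O = -787 + 2 \left(8 + 3 \left(7 + 3\right)\right) = -787 + 2 \left(8 + 3 \cdot 10\right) = -787 + 2 \left(8 + 30\right) = -787 + 2 \cdot 38 = -787 + 76 = -711$)
$\frac{O}{186437 - 108385} = - \frac{711}{186437 - 108385} = - \frac{711}{78052} = \left(-711\right) \frac{1}{78052} = - \frac{9}{988}$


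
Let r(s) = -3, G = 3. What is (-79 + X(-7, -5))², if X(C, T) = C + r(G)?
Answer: 7921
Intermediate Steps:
X(C, T) = -3 + C (X(C, T) = C - 3 = -3 + C)
(-79 + X(-7, -5))² = (-79 + (-3 - 7))² = (-79 - 10)² = (-89)² = 7921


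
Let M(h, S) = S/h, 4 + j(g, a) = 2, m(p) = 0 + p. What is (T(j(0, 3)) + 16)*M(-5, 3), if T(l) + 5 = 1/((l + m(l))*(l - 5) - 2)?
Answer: -861/130 ≈ -6.6231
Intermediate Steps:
m(p) = p
j(g, a) = -2 (j(g, a) = -4 + 2 = -2)
T(l) = -5 + 1/(-2 + 2*l*(-5 + l)) (T(l) = -5 + 1/((l + l)*(l - 5) - 2) = -5 + 1/((2*l)*(-5 + l) - 2) = -5 + 1/(2*l*(-5 + l) - 2) = -5 + 1/(-2 + 2*l*(-5 + l)))
(T(j(0, 3)) + 16)*M(-5, 3) = ((-11 - 50*(-2) + 10*(-2)**2)/(2*(1 - 1*(-2)**2 + 5*(-2))) + 16)*(3/(-5)) = ((-11 + 100 + 10*4)/(2*(1 - 1*4 - 10)) + 16)*(3*(-1/5)) = ((-11 + 100 + 40)/(2*(1 - 4 - 10)) + 16)*(-3/5) = ((1/2)*129/(-13) + 16)*(-3/5) = ((1/2)*(-1/13)*129 + 16)*(-3/5) = (-129/26 + 16)*(-3/5) = (287/26)*(-3/5) = -861/130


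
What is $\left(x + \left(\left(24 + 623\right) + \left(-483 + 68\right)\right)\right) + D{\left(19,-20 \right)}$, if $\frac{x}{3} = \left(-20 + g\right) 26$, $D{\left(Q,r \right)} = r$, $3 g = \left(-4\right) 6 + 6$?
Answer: $-1816$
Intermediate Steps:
$g = -6$ ($g = \frac{\left(-4\right) 6 + 6}{3} = \frac{-24 + 6}{3} = \frac{1}{3} \left(-18\right) = -6$)
$x = -2028$ ($x = 3 \left(-20 - 6\right) 26 = 3 \left(\left(-26\right) 26\right) = 3 \left(-676\right) = -2028$)
$\left(x + \left(\left(24 + 623\right) + \left(-483 + 68\right)\right)\right) + D{\left(19,-20 \right)} = \left(-2028 + \left(\left(24 + 623\right) + \left(-483 + 68\right)\right)\right) - 20 = \left(-2028 + \left(647 - 415\right)\right) - 20 = \left(-2028 + 232\right) - 20 = -1796 - 20 = -1816$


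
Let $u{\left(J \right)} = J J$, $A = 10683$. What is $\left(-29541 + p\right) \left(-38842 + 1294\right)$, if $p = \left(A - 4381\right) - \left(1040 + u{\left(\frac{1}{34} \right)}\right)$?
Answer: $\frac{263460470175}{289} \approx 9.1163 \cdot 10^{8}$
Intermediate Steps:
$u{\left(J \right)} = J^{2}$
$p = \frac{6082871}{1156}$ ($p = \left(10683 - 4381\right) - \left(1040 + \left(\frac{1}{34}\right)^{2}\right) = 6302 - \frac{1202241}{1156} = \frac{6082871}{1156} \approx 5262.0$)
$\left(-29541 + p\right) \left(-38842 + 1294\right) = \left(-29541 + \frac{6082871}{1156}\right) \left(-38842 + 1294\right) = \left(- \frac{28066525}{1156}\right) \left(-37548\right) = \frac{263460470175}{289}$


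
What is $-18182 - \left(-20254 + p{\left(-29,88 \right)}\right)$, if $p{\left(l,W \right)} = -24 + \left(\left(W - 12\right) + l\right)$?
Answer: $2049$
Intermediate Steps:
$p{\left(l,W \right)} = -36 + W + l$ ($p{\left(l,W \right)} = -24 + \left(\left(-12 + W\right) + l\right) = -24 + \left(-12 + W + l\right) = -36 + W + l$)
$-18182 - \left(-20254 + p{\left(-29,88 \right)}\right) = -18182 - \left(-20254 - -23\right) = -18182 - \left(-20254 + 23\right) = -18182 - -20231 = -18182 + 20231 = 2049$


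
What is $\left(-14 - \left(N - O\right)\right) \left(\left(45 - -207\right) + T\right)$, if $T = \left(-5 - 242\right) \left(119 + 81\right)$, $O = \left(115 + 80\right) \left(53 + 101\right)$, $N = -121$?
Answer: $-1481173276$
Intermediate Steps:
$O = 30030$ ($O = 195 \cdot 154 = 30030$)
$T = -49400$ ($T = \left(-247\right) 200 = -49400$)
$\left(-14 - \left(N - O\right)\right) \left(\left(45 - -207\right) + T\right) = \left(-14 + \left(30030 - -121\right)\right) \left(\left(45 - -207\right) - 49400\right) = \left(-14 + \left(30030 + 121\right)\right) \left(\left(45 + 207\right) - 49400\right) = \left(-14 + 30151\right) \left(252 - 49400\right) = 30137 \left(-49148\right) = -1481173276$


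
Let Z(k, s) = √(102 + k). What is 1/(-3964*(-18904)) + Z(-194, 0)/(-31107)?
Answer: 1/74935456 - 2*I*√23/31107 ≈ 1.3345e-8 - 0.00030834*I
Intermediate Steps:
1/(-3964*(-18904)) + Z(-194, 0)/(-31107) = 1/(-3964*(-18904)) + √(102 - 194)/(-31107) = -1/3964*(-1/18904) + √(-92)*(-1/31107) = 1/74935456 + (2*I*√23)*(-1/31107) = 1/74935456 - 2*I*√23/31107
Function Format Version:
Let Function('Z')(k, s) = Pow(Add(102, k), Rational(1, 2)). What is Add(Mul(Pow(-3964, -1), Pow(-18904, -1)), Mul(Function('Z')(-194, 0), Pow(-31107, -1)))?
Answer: Add(Rational(1, 74935456), Mul(Rational(-2, 31107), I, Pow(23, Rational(1, 2)))) ≈ Add(1.3345e-8, Mul(-0.00030834, I))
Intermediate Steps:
Add(Mul(Pow(-3964, -1), Pow(-18904, -1)), Mul(Function('Z')(-194, 0), Pow(-31107, -1))) = Add(Mul(Pow(-3964, -1), Pow(-18904, -1)), Mul(Pow(Add(102, -194), Rational(1, 2)), Pow(-31107, -1))) = Add(Mul(Rational(-1, 3964), Rational(-1, 18904)), Mul(Pow(-92, Rational(1, 2)), Rational(-1, 31107))) = Add(Rational(1, 74935456), Mul(Mul(2, I, Pow(23, Rational(1, 2))), Rational(-1, 31107))) = Add(Rational(1, 74935456), Mul(Rational(-2, 31107), I, Pow(23, Rational(1, 2))))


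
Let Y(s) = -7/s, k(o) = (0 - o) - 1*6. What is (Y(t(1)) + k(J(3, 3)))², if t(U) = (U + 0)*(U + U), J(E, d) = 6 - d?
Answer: 625/4 ≈ 156.25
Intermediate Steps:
t(U) = 2*U² (t(U) = U*(2*U) = 2*U²)
k(o) = -6 - o (k(o) = -o - 6 = -6 - o)
(Y(t(1)) + k(J(3, 3)))² = (-7/(2*1²) + (-6 - (6 - 1*3)))² = (-7/(2*1) + (-6 - (6 - 3)))² = (-7/2 + (-6 - 1*3))² = (-7*½ + (-6 - 3))² = (-7/2 - 9)² = (-25/2)² = 625/4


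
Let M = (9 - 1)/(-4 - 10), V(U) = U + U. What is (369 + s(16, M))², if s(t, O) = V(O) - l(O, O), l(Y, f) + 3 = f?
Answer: 6760000/49 ≈ 1.3796e+5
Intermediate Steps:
l(Y, f) = -3 + f
V(U) = 2*U
M = -4/7 (M = 8/(-14) = 8*(-1/14) = -4/7 ≈ -0.57143)
s(t, O) = 3 + O (s(t, O) = 2*O - (-3 + O) = 2*O + (3 - O) = 3 + O)
(369 + s(16, M))² = (369 + (3 - 4/7))² = (369 + 17/7)² = (2600/7)² = 6760000/49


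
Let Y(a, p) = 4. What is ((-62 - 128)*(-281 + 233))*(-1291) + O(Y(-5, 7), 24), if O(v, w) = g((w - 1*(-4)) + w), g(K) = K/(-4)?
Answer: -11773933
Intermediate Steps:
g(K) = -K/4 (g(K) = K*(-¼) = -K/4)
O(v, w) = -1 - w/2 (O(v, w) = -((w - 1*(-4)) + w)/4 = -((w + 4) + w)/4 = -((4 + w) + w)/4 = -(4 + 2*w)/4 = -1 - w/2)
((-62 - 128)*(-281 + 233))*(-1291) + O(Y(-5, 7), 24) = ((-62 - 128)*(-281 + 233))*(-1291) + (-1 - ½*24) = -190*(-48)*(-1291) + (-1 - 12) = 9120*(-1291) - 13 = -11773920 - 13 = -11773933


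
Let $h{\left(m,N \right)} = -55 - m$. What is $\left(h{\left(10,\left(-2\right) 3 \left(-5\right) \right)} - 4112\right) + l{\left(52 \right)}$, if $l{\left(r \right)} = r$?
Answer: $-4125$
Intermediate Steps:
$\left(h{\left(10,\left(-2\right) 3 \left(-5\right) \right)} - 4112\right) + l{\left(52 \right)} = \left(\left(-55 - 10\right) - 4112\right) + 52 = \left(-65 - 4112\right) + 52 = -4177 + 52 = -4125$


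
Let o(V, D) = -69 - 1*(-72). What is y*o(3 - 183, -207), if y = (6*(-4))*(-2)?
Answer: 144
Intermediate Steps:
o(V, D) = 3 (o(V, D) = -69 + 72 = 3)
y = 48 (y = -24*(-2) = 48)
y*o(3 - 183, -207) = 48*3 = 144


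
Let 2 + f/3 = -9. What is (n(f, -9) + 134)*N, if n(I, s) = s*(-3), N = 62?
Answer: 9982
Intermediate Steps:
f = -33 (f = -6 + 3*(-9) = -6 - 27 = -33)
n(I, s) = -3*s
(n(f, -9) + 134)*N = (-3*(-9) + 134)*62 = (27 + 134)*62 = 161*62 = 9982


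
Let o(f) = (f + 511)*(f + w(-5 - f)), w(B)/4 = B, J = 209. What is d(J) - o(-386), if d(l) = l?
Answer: -142041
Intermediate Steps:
w(B) = 4*B
o(f) = (-20 - 3*f)*(511 + f) (o(f) = (f + 511)*(f + 4*(-5 - f)) = (511 + f)*(f + (-20 - 4*f)) = (511 + f)*(-20 - 3*f) = (-20 - 3*f)*(511 + f))
d(J) - o(-386) = 209 - (-10220 - 1553*(-386) - 3*(-386)**2) = 209 - (-10220 + 599458 - 3*148996) = 209 - (-10220 + 599458 - 446988) = 209 - 1*142250 = 209 - 142250 = -142041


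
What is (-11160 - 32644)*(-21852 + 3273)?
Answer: 813834516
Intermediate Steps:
(-11160 - 32644)*(-21852 + 3273) = -43804*(-18579) = 813834516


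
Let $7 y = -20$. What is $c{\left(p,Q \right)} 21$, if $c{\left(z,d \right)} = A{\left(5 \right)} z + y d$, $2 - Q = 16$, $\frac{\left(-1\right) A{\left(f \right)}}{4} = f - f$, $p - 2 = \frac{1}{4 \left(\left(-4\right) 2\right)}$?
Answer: $840$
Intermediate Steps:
$y = - \frac{20}{7}$ ($y = \frac{1}{7} \left(-20\right) = - \frac{20}{7} \approx -2.8571$)
$p = \frac{63}{32}$ ($p = 2 + \frac{1}{4 \left(\left(-4\right) 2\right)} = 2 + \frac{1}{4 \left(-8\right)} = 2 + \frac{1}{-32} = 2 - \frac{1}{32} = \frac{63}{32} \approx 1.9688$)
$A{\left(f \right)} = 0$ ($A{\left(f \right)} = - 4 \left(f - f\right) = \left(-4\right) 0 = 0$)
$Q = -14$ ($Q = 2 - 16 = -14$)
$c{\left(z,d \right)} = - \frac{20 d}{7}$ ($c{\left(z,d \right)} = 0 z - \frac{20 d}{7} = 0 - \frac{20 d}{7} = - \frac{20 d}{7}$)
$c{\left(p,Q \right)} 21 = \left(- \frac{20}{7}\right) \left(-14\right) 21 = 40 \cdot 21 = 840$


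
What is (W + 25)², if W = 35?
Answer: 3600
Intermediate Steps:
(W + 25)² = (35 + 25)² = 60² = 3600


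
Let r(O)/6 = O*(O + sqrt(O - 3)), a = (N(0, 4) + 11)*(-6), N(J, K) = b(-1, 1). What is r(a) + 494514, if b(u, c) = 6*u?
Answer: 499914 - 180*I*sqrt(33) ≈ 4.9991e+5 - 1034.0*I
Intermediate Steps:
N(J, K) = -6 (N(J, K) = 6*(-1) = -6)
a = -30 (a = (-6 + 11)*(-6) = 5*(-6) = -30)
r(O) = 6*O*(O + sqrt(-3 + O)) (r(O) = 6*(O*(O + sqrt(O - 3))) = 6*(O*(O + sqrt(-3 + O))) = 6*O*(O + sqrt(-3 + O)))
r(a) + 494514 = 6*(-30)*(-30 + sqrt(-3 - 30)) + 494514 = 6*(-30)*(-30 + sqrt(-33)) + 494514 = 6*(-30)*(-30 + I*sqrt(33)) + 494514 = (5400 - 180*I*sqrt(33)) + 494514 = 499914 - 180*I*sqrt(33)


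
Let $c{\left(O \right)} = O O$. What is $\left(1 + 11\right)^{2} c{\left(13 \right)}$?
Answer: $24336$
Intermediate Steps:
$c{\left(O \right)} = O^{2}$
$\left(1 + 11\right)^{2} c{\left(13 \right)} = \left(1 + 11\right)^{2} \cdot 13^{2} = 12^{2} \cdot 169 = 144 \cdot 169 = 24336$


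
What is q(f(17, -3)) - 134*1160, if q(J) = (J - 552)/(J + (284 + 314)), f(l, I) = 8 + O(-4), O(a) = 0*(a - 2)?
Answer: -47098592/303 ≈ -1.5544e+5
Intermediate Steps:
O(a) = 0 (O(a) = 0*(-2 + a) = 0)
f(l, I) = 8 (f(l, I) = 8 + 0 = 8)
q(J) = (-552 + J)/(598 + J) (q(J) = (-552 + J)/(J + 598) = (-552 + J)/(598 + J))
q(f(17, -3)) - 134*1160 = (-552 + 8)/(598 + 8) - 134*1160 = -544/606 - 155440 = (1/606)*(-544) - 155440 = -272/303 - 155440 = -47098592/303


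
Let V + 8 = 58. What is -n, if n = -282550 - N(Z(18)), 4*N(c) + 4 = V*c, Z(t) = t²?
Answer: 286599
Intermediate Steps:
V = 50 (V = -8 + 58 = 50)
N(c) = -1 + 25*c/2 (N(c) = -1 + (50*c)/4 = -1 + 25*c/2)
n = -286599 (n = -282550 - (-1 + (25/2)*18²) = -282550 - (-1 + (25/2)*324) = -282550 - (-1 + 4050) = -282550 - 1*4049 = -282550 - 4049 = -286599)
-n = -1*(-286599) = 286599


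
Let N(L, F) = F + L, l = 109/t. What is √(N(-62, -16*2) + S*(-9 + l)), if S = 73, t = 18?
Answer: I*√11122/6 ≈ 17.577*I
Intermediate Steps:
l = 109/18 ≈ 6.0556
√(N(-62, -16*2) + S*(-9 + l)) = √((-16*2 - 62) + 73*(-9 + 109/18)) = √((-32 - 62) + 73*(-53/18)) = √(-94 - 3869/18) = √(-5561/18) = I*√11122/6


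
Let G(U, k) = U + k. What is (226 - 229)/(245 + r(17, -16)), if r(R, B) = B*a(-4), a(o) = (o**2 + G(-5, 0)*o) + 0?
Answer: 3/331 ≈ 0.0090634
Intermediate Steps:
a(o) = o**2 - 5*o (a(o) = (o**2 + (-5 + 0)*o) + 0 = (o**2 - 5*o) + 0 = o**2 - 5*o)
r(R, B) = 36*B (r(R, B) = B*(-4*(-5 - 4)) = B*(-4*(-9)) = B*36 = 36*B)
(226 - 229)/(245 + r(17, -16)) = (226 - 229)/(245 + 36*(-16)) = -3/(245 - 576) = -3/(-331) = -3*(-1/331) = 3/331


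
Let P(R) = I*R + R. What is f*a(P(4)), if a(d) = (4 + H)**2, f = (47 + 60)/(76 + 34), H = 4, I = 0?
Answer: 3424/55 ≈ 62.255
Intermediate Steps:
f = 107/110 ≈ 0.97273
P(R) = R (P(R) = 0*R + R = 0 + R = R)
a(d) = 64 (a(d) = (4 + 4)**2 = 8**2 = 64)
f*a(P(4)) = (107/110)*64 = 3424/55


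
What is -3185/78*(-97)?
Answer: 23765/6 ≈ 3960.8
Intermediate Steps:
-3185/78*(-97) = -49*⅚*(-97) = -245/6*(-97) = 23765/6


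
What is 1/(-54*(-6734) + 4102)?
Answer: 1/367738 ≈ 2.7193e-6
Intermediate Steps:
1/(-54*(-6734) + 4102) = 1/(363636 + 4102) = 1/367738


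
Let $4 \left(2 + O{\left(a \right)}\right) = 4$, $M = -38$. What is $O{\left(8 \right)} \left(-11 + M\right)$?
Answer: $49$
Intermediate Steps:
$O{\left(a \right)} = -1$ ($O{\left(a \right)} = -2 + \frac{1}{4} \cdot 4 = -2 + 1 = -1$)
$O{\left(8 \right)} \left(-11 + M\right) = - (-11 - 38) = \left(-1\right) \left(-49\right) = 49$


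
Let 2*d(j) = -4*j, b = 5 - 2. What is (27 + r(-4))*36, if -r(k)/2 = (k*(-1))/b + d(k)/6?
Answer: 780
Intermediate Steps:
b = 3
d(j) = -2*j (d(j) = (-4*j)/2 = -2*j)
r(k) = 4*k/3 (r(k) = -2*((k*(-1))/3 - 2*k/6) = -2*(-k*(⅓) - 2*k*(⅙)) = -2*(-k/3 - k/3) = -(-4)*k/3 = 4*k/3)
(27 + r(-4))*36 = (27 + (4/3)*(-4))*36 = (27 - 16/3)*36 = (65/3)*36 = 780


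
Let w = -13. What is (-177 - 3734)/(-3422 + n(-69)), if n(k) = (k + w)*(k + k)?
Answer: -3911/7894 ≈ -0.49544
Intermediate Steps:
n(k) = 2*k*(-13 + k) (n(k) = (k - 13)*(k + k) = (-13 + k)*(2*k) = 2*k*(-13 + k))
(-177 - 3734)/(-3422 + n(-69)) = (-177 - 3734)/(-3422 + 2*(-69)*(-13 - 69)) = -3911/(-3422 + 2*(-69)*(-82)) = -3911/(-3422 + 11316) = -3911/7894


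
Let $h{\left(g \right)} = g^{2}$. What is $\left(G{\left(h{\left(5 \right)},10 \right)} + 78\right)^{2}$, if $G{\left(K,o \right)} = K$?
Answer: $10609$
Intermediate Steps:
$\left(G{\left(h{\left(5 \right)},10 \right)} + 78\right)^{2} = \left(5^{2} + 78\right)^{2} = \left(25 + 78\right)^{2} = 103^{2} = 10609$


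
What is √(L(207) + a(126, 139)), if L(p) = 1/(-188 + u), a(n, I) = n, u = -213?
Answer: 5*√810421/401 ≈ 11.225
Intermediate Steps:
L(p) = -1/401 (L(p) = 1/(-188 - 213) = 1/(-401) = -1/401)
√(L(207) + a(126, 139)) = √(-1/401 + 126) = √(50525/401) = 5*√810421/401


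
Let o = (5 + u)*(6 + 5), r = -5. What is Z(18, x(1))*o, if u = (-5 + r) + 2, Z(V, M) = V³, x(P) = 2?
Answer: -192456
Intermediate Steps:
u = -8 (u = (-5 - 5) + 2 = -10 + 2 = -8)
o = -33 (o = (5 - 8)*(6 + 5) = -3*11 = -33)
Z(18, x(1))*o = 18³*(-33) = 5832*(-33) = -192456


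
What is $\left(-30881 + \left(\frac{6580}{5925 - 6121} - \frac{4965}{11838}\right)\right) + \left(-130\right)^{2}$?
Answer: $- \frac{387122077}{27622} \approx -14015.0$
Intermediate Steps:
$\left(-30881 + \left(\frac{6580}{5925 - 6121} - \frac{4965}{11838}\right)\right) + \left(-130\right)^{2} = \left(-30881 + \left(\frac{6580}{-196} - \frac{1655}{3946}\right)\right) + 16900 = \left(-30881 + \left(6580 \left(- \frac{1}{196}\right) - \frac{1655}{3946}\right)\right) + 16900 = \left(-30881 - \frac{938895}{27622}\right) + 16900 = - \frac{853933877}{27622} + 16900 = - \frac{387122077}{27622}$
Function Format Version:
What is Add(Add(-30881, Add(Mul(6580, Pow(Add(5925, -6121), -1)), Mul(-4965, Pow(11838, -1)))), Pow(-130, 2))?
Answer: Rational(-387122077, 27622) ≈ -14015.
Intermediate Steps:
Add(Add(-30881, Add(Mul(6580, Pow(Add(5925, -6121), -1)), Mul(-4965, Pow(11838, -1)))), Pow(-130, 2)) = Add(Add(-30881, Add(Mul(6580, Pow(-196, -1)), Mul(-4965, Rational(1, 11838)))), 16900) = Add(Add(-30881, Add(Mul(6580, Rational(-1, 196)), Rational(-1655, 3946))), 16900) = Add(Add(-30881, Add(Rational(-235, 7), Rational(-1655, 3946))), 16900) = Add(Add(-30881, Rational(-938895, 27622)), 16900) = Add(Rational(-853933877, 27622), 16900) = Rational(-387122077, 27622)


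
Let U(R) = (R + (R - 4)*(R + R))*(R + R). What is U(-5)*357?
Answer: -303450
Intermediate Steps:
U(R) = 2*R*(R + 2*R*(-4 + R)) (U(R) = (R + (-4 + R)*(2*R))*(2*R) = (R + 2*R*(-4 + R))*(2*R) = 2*R*(R + 2*R*(-4 + R)))
U(-5)*357 = ((-5)²*(-14 + 4*(-5)))*357 = (25*(-14 - 20))*357 = (25*(-34))*357 = -850*357 = -303450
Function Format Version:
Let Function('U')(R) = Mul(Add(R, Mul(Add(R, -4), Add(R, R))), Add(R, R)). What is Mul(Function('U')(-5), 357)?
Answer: -303450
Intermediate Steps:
Function('U')(R) = Mul(2, R, Add(R, Mul(2, R, Add(-4, R)))) (Function('U')(R) = Mul(Add(R, Mul(Add(-4, R), Mul(2, R))), Mul(2, R)) = Mul(Add(R, Mul(2, R, Add(-4, R))), Mul(2, R)) = Mul(2, R, Add(R, Mul(2, R, Add(-4, R)))))
Mul(Function('U')(-5), 357) = Mul(Mul(Pow(-5, 2), Add(-14, Mul(4, -5))), 357) = Mul(Mul(25, Add(-14, -20)), 357) = Mul(Mul(25, -34), 357) = Mul(-850, 357) = -303450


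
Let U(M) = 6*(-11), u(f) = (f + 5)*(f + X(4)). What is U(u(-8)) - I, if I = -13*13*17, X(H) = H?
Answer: 2807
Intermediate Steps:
u(f) = (4 + f)*(5 + f) (u(f) = (f + 5)*(f + 4) = (5 + f)*(4 + f) = (4 + f)*(5 + f))
U(M) = -66
I = -2873 (I = -169*17 = -2873)
U(u(-8)) - I = -66 - 1*(-2873) = -66 + 2873 = 2807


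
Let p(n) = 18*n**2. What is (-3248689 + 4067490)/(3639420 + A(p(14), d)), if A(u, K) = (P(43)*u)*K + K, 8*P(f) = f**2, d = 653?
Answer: 818801/536102150 ≈ 0.0015273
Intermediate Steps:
P(f) = f**2/8
A(u, K) = K + 1849*K*u/8 (A(u, K) = (((1/8)*43**2)*u)*K + K = (((1/8)*1849)*u)*K + K = (1849*u/8)*K + K = 1849*K*u/8 + K = K + 1849*K*u/8)
(-3248689 + 4067490)/(3639420 + A(p(14), d)) = (-3248689 + 4067490)/(3639420 + (1/8)*653*(8 + 1849*(18*14**2))) = 818801/(3639420 + (1/8)*653*(8 + 1849*(18*196))) = 818801/(3639420 + (1/8)*653*(8 + 1849*3528)) = 818801/(3639420 + (1/8)*653*(8 + 6523272)) = 818801/(3639420 + (1/8)*653*6523280) = 818801/(3639420 + 532462730) = 818801/536102150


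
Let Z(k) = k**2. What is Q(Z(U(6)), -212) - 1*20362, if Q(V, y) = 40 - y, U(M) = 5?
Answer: -20110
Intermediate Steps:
Q(Z(U(6)), -212) - 1*20362 = (40 - 1*(-212)) - 1*20362 = (40 + 212) - 20362 = 252 - 20362 = -20110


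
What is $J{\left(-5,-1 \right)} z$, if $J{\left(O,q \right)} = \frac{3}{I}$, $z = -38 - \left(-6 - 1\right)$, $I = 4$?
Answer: $- \frac{93}{4} \approx -23.25$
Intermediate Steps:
$z = -31$ ($z = -38 - -7 = -38 + 7 = -31$)
$J{\left(O,q \right)} = \frac{3}{4}$
$J{\left(-5,-1 \right)} z = \frac{3}{4} \left(-31\right) = - \frac{93}{4}$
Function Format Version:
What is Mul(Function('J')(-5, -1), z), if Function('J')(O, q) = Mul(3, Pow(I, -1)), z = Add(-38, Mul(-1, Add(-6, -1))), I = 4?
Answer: Rational(-93, 4) ≈ -23.250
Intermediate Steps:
z = -31 (z = Add(-38, Mul(-1, -7)) = Add(-38, 7) = -31)
Function('J')(O, q) = Rational(3, 4) (Function('J')(O, q) = Mul(3, Pow(4, -1)) = Mul(3, Rational(1, 4)) = Rational(3, 4))
Mul(Function('J')(-5, -1), z) = Mul(Rational(3, 4), -31) = Rational(-93, 4)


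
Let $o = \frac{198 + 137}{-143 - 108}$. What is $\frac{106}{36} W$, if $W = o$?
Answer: $- \frac{17755}{4518} \approx -3.9298$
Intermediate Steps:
$o = - \frac{335}{251}$ ($o = \frac{335}{-251} = 335 \left(- \frac{1}{251}\right) = - \frac{335}{251} \approx -1.3347$)
$W = - \frac{335}{251} \approx -1.3347$
$\frac{106}{36} W = \frac{106}{36} \left(- \frac{335}{251}\right) = 106 \cdot \frac{1}{36} \left(- \frac{335}{251}\right) = \frac{53}{18} \left(- \frac{335}{251}\right) = - \frac{17755}{4518}$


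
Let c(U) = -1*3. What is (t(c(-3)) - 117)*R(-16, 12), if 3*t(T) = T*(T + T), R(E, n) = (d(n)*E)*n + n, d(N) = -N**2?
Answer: -3070260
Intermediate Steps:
c(U) = -3
R(E, n) = n - E*n**3 (R(E, n) = ((-n**2)*E)*n + n = (-E*n**2)*n + n = -E*n**3 + n = n - E*n**3)
t(T) = 2*T**2/3 (t(T) = (T*(T + T))/3 = (T*(2*T))/3 = (2*T**2)/3 = 2*T**2/3)
(t(c(-3)) - 117)*R(-16, 12) = ((2/3)*(-3)**2 - 117)*(12 - 1*(-16)*12**3) = ((2/3)*9 - 117)*(12 - 1*(-16)*1728) = (6 - 117)*(12 + 27648) = -111*27660 = -3070260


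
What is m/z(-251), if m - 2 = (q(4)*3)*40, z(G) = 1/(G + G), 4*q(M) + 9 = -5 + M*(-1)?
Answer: 270076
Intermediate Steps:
q(M) = -7/2 - M/4 (q(M) = -9/4 + (-5 + M*(-1))/4 = -9/4 + (-5 - M)/4 = -9/4 + (-5/4 - M/4) = -7/2 - M/4)
z(G) = 1/(2*G)
m = -538 (m = 2 + ((-7/2 - ¼*4)*3)*40 = 2 + ((-7/2 - 1)*3)*40 = 2 - 9/2*3*40 = 2 - 27/2*40 = 2 - 540 = -538)
m/z(-251) = -538/((½)/(-251)) = -538/((½)*(-1/251)) = -538/(-1/502) = -538*(-502) = 270076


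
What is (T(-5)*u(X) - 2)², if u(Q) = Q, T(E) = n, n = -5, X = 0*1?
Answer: 4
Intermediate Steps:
X = 0
T(E) = -5
(T(-5)*u(X) - 2)² = (-5*0 - 2)² = (0 - 2)² = (-2)² = 4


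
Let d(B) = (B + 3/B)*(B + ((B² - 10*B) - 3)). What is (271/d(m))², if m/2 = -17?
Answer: 84897796/2859416742361 ≈ 2.9691e-5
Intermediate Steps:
m = -34 (m = 2*(-17) = -34)
d(B) = (B + 3/B)*(-3 + B² - 9*B) (d(B) = (B + 3/B)*(B + (-3 + B² - 10*B)) = (B + 3/B)*(-3 + B² - 9*B))
(271/d(m))² = (271/(-27 + (-34)³ - 9/(-34) - 9*(-34)²))² = (271/(-27 - 39304 - 9*(-1/34) - 9*1156))² = (271/(-27 - 39304 + 9/34 - 10404))² = (271/(-1690981/34))² = (271*(-34/1690981))² = (-9214/1690981)² = 84897796/2859416742361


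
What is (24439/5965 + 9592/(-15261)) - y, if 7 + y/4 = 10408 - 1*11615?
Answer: 442366483739/91031865 ≈ 4859.5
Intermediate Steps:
y = -4856 (y = -28 + 4*(10408 - 1*11615) = -28 + 4*(10408 - 11615) = -28 + 4*(-1207) = -28 - 4828 = -4856)
(24439/5965 + 9592/(-15261)) - y = (24439/5965 + 9592/(-15261)) - 1*(-4856) = (24439*(1/5965) + 9592*(-1/15261)) + 4856 = (24439/5965 - 9592/15261) + 4856 = 315747299/91031865 + 4856 = 442366483739/91031865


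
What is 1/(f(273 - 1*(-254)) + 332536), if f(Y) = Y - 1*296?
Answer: 1/332767 ≈ 3.0051e-6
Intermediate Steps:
f(Y) = -296 + Y (f(Y) = Y - 296 = -296 + Y)
1/(f(273 - 1*(-254)) + 332536) = 1/((-296 + (273 - 1*(-254))) + 332536) = 1/((-296 + (273 + 254)) + 332536) = 1/((-296 + 527) + 332536) = 1/(231 + 332536) = 1/332767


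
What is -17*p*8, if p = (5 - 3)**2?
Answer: -544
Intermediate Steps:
p = 4 (p = 2**2 = 4)
-17*p*8 = -17*4*8 = -68*8 = -544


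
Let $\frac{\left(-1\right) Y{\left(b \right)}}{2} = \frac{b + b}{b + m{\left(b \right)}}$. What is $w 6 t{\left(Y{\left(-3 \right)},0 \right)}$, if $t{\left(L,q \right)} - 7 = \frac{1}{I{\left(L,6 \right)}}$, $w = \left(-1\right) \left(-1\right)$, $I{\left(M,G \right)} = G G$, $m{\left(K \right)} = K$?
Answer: $\frac{253}{6} \approx 42.167$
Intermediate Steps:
$I{\left(M,G \right)} = G^{2}$
$w = 1$
$Y{\left(b \right)} = -2$ ($Y{\left(b \right)} = - 2 \frac{b + b}{b + b} = - 2 \frac{2 b}{2 b} = - 2 \cdot 2 b \frac{1}{2 b} = \left(-2\right) 1 = -2$)
$t{\left(L,q \right)} = \frac{253}{36}$ ($t{\left(L,q \right)} = 7 + \frac{1}{6^{2}} = 7 + \frac{1}{36} = \frac{253}{36}$)
$w 6 t{\left(Y{\left(-3 \right)},0 \right)} = 1 \cdot 6 \cdot \frac{253}{36} = 6 \cdot \frac{253}{36} = \frac{253}{6}$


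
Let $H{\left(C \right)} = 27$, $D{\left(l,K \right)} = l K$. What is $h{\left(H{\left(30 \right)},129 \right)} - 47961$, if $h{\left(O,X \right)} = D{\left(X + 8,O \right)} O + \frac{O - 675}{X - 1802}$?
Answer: $\frac{86849424}{1673} \approx 51912.0$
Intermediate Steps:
$D{\left(l,K \right)} = K l$
$h{\left(O,X \right)} = O^{2} \left(8 + X\right) + \frac{-675 + O}{-1802 + X}$ ($h{\left(O,X \right)} = O \left(X + 8\right) O + \frac{O - 675}{X - 1802} = O \left(8 + X\right) O + \frac{-675 + O}{-1802 + X} = O^{2} \left(8 + X\right) + \frac{-675 + O}{-1802 + X}$)
$h{\left(H{\left(30 \right)},129 \right)} - 47961 = \frac{-675 + 27 - 1802 \cdot 27^{2} \left(8 + 129\right) + 129 \cdot 27^{2} \left(8 + 129\right)}{-1802 + 129} - 47961 = \frac{-675 + 27 - 1313658 \cdot 137 + 129 \cdot 729 \cdot 137}{-1673} - 47961 = - \frac{-675 + 27 - 179971146 + 12883617}{1673} - 47961 = \left(- \frac{1}{1673}\right) \left(-167088177\right) - 47961 = \frac{167088177}{1673} - 47961 = \frac{86849424}{1673}$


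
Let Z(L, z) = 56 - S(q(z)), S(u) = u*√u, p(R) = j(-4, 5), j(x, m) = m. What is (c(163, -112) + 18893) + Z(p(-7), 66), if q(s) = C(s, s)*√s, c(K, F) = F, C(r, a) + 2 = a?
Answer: 18837 - 512*66^(¾) ≈ 6981.3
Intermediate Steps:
C(r, a) = -2 + a
p(R) = 5
q(s) = √s*(-2 + s) (q(s) = (-2 + s)*√s = √s*(-2 + s))
S(u) = u^(3/2)
Z(L, z) = 56 - (√z*(-2 + z))^(3/2)
(c(163, -112) + 18893) + Z(p(-7), 66) = (-112 + 18893) + (56 - (√66*(-2 + 66))^(3/2)) = 18781 + (56 - (√66*64)^(3/2)) = 18781 + (56 - (64*√66)^(3/2)) = 18781 + (56 - 512*66^(¾)) = 18837 - 512*66^(¾)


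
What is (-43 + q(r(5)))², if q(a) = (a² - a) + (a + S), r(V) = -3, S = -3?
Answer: 1369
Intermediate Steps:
q(a) = -3 + a² (q(a) = (a² - a) + (a - 3) = (a² - a) + (-3 + a) = -3 + a²)
(-43 + q(r(5)))² = (-43 + (-3 + (-3)²))² = (-43 + (-3 + 9))² = (-43 + 6)² = (-37)² = 1369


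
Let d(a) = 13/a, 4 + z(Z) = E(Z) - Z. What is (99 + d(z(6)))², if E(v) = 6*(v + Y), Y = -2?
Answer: 1957201/196 ≈ 9985.7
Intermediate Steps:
E(v) = -12 + 6*v (E(v) = 6*(v - 2) = 6*(-2 + v) = -12 + 6*v)
z(Z) = -16 + 5*Z (z(Z) = -4 + ((-12 + 6*Z) - Z) = -4 + (-12 + 5*Z) = -16 + 5*Z)
(99 + d(z(6)))² = (99 + 13/(-16 + 5*6))² = (99 + 13/(-16 + 30))² = (99 + 13/14)² = (1399/14)² = 1957201/196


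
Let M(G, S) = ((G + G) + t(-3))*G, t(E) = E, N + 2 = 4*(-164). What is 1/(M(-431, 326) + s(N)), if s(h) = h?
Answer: 1/372157 ≈ 2.6870e-6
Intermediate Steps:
N = -658 (N = -2 + 4*(-164) = -2 - 656 = -658)
M(G, S) = G*(-3 + 2*G) (M(G, S) = ((G + G) - 3)*G = (2*G - 3)*G = (-3 + 2*G)*G = G*(-3 + 2*G))
1/(M(-431, 326) + s(N)) = 1/(-431*(-3 + 2*(-431)) - 658) = 1/(-431*(-3 - 862) - 658) = 1/(-431*(-865) - 658) = 1/(372815 - 658) = 1/372157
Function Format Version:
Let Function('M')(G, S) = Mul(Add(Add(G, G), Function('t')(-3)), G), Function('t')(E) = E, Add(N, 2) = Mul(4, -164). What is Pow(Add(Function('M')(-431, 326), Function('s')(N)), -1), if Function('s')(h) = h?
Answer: Rational(1, 372157) ≈ 2.6870e-6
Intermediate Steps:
N = -658 (N = Add(-2, Mul(4, -164)) = Add(-2, -656) = -658)
Function('M')(G, S) = Mul(G, Add(-3, Mul(2, G))) (Function('M')(G, S) = Mul(Add(Add(G, G), -3), G) = Mul(Add(Mul(2, G), -3), G) = Mul(Add(-3, Mul(2, G)), G) = Mul(G, Add(-3, Mul(2, G))))
Pow(Add(Function('M')(-431, 326), Function('s')(N)), -1) = Pow(Add(Mul(-431, Add(-3, Mul(2, -431))), -658), -1) = Pow(Add(Mul(-431, Add(-3, -862)), -658), -1) = Pow(Add(Mul(-431, -865), -658), -1) = Pow(Add(372815, -658), -1) = Pow(372157, -1) = Rational(1, 372157)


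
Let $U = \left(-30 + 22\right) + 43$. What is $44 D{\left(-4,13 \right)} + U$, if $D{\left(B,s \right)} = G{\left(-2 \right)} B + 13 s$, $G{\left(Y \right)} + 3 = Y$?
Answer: $8351$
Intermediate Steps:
$G{\left(Y \right)} = -3 + Y$
$U = 35$ ($U = -8 + 43 = 35$)
$D{\left(B,s \right)} = - 5 B + 13 s$ ($D{\left(B,s \right)} = \left(-3 - 2\right) B + 13 s = - 5 B + 13 s$)
$44 D{\left(-4,13 \right)} + U = 44 \left(\left(-5\right) \left(-4\right) + 13 \cdot 13\right) + 35 = 44 \left(20 + 169\right) + 35 = 44 \cdot 189 + 35 = 8316 + 35 = 8351$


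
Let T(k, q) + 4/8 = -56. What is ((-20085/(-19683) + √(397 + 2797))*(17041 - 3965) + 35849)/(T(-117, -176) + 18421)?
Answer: 645498218/240978969 + 3736*√3194/5247 ≈ 42.919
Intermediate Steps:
T(k, q) = -113/2 (T(k, q) = -½ - 56 = -113/2)
((-20085/(-19683) + √(397 + 2797))*(17041 - 3965) + 35849)/(T(-117, -176) + 18421) = ((-20085/(-19683) + √(397 + 2797))*(17041 - 3965) + 35849)/(-113/2 + 18421) = ((-20085*(-1/19683) + √3194)*13076 + 35849)/(36729/2) = ((6695/6561 + √3194)*13076 + 35849)*(2/36729) = ((87543820/6561 + 13076*√3194) + 35849)*(2/36729) = (322749109/6561 + 13076*√3194)*(2/36729) = 645498218/240978969 + 3736*√3194/5247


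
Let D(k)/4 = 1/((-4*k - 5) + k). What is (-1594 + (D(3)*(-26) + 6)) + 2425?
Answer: 5911/7 ≈ 844.43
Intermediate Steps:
D(k) = 4/(-5 - 3*k) (D(k) = 4/((-4*k - 5) + k) = 4/((-5 - 4*k) + k) = 4/(-5 - 3*k))
(-1594 + (D(3)*(-26) + 6)) + 2425 = (-1594 + (-4/(5 + 3*3)*(-26) + 6)) + 2425 = (-1594 + (-4/(5 + 9)*(-26) + 6)) + 2425 = (-1594 + (-4/14*(-26) + 6)) + 2425 = (-1594 + (-4*1/14*(-26) + 6)) + 2425 = (-1594 + (-2/7*(-26) + 6)) + 2425 = (-1594 + (52/7 + 6)) + 2425 = (-1594 + 94/7) + 2425 = -11064/7 + 2425 = 5911/7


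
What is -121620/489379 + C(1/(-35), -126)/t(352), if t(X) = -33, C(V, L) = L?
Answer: 1746918/489379 ≈ 3.5697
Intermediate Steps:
-121620/489379 + C(1/(-35), -126)/t(352) = -121620/489379 - 126/(-33) = -121620*1/489379 - 126*(-1/33) = -121620/489379 + 42/11 = 1746918/489379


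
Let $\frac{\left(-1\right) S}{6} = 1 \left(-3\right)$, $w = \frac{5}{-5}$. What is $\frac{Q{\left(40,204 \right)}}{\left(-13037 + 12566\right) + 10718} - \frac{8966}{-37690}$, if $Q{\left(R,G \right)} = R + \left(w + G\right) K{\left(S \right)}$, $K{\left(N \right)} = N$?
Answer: $\frac{115550731}{193104715} \approx 0.59838$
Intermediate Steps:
$w = -1$ ($w = 5 \left(- \frac{1}{5}\right) = -1$)
$S = 18$ ($S = - 6 \cdot 1 \left(-3\right) = \left(-6\right) \left(-3\right) = 18$)
$Q{\left(R,G \right)} = -18 + R + 18 G$ ($Q{\left(R,G \right)} = R + \left(-1 + G\right) 18 = R + \left(-18 + 18 G\right) = -18 + R + 18 G$)
$\frac{Q{\left(40,204 \right)}}{\left(-13037 + 12566\right) + 10718} - \frac{8966}{-37690} = \frac{-18 + 40 + 18 \cdot 204}{\left(-13037 + 12566\right) + 10718} - \frac{8966}{-37690} = \frac{-18 + 40 + 3672}{-471 + 10718} - - \frac{4483}{18845} = \frac{3694}{10247} + \frac{4483}{18845} = \frac{115550731}{193104715}$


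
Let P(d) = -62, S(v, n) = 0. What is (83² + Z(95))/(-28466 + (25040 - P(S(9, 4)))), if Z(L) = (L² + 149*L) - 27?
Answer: -15021/1682 ≈ -8.9304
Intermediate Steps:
Z(L) = -27 + L² + 149*L
(83² + Z(95))/(-28466 + (25040 - P(S(9, 4)))) = (83² + (-27 + 95² + 149*95))/(-28466 + (25040 - 1*(-62))) = (6889 + (-27 + 9025 + 14155))/(-28466 + (25040 + 62)) = (6889 + 23153)/(-28466 + 25102) = 30042/(-3364) = 30042*(-1/3364) = -15021/1682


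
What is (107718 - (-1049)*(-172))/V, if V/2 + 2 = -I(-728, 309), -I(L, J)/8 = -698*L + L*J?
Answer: -36355/2265534 ≈ -0.016047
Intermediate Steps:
I(L, J) = 5584*L - 8*J*L (I(L, J) = -8*(-698*L + L*J) = -8*(-698*L + J*L) = 5584*L - 8*J*L)
V = 4531068 (V = -4 + 2*(-8*(-728)*(698 - 1*309)) = -4 + 2*(-8*(-728)*(698 - 309)) = -4 + 2*(-8*(-728)*389) = -4 + 2*(-1*(-2265536)) = -4 + 2*2265536 = -4 + 4531072 = 4531068)
(107718 - (-1049)*(-172))/V = (107718 - (-1049)*(-172))/4531068 = (107718 - 1*180428)*(1/4531068) = (107718 - 180428)*(1/4531068) = -72710*1/4531068 = -36355/2265534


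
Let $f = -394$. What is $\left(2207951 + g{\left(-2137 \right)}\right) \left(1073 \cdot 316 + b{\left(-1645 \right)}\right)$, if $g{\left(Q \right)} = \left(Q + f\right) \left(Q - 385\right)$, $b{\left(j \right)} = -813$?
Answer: $2905993692915$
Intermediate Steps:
$g{\left(Q \right)} = \left(-394 + Q\right) \left(-385 + Q\right)$ ($g{\left(Q \right)} = \left(Q - 394\right) \left(Q - 385\right) = \left(-394 + Q\right) \left(-385 + Q\right)$)
$\left(2207951 + g{\left(-2137 \right)}\right) \left(1073 \cdot 316 + b{\left(-1645 \right)}\right) = \left(2207951 + \left(151690 + \left(-2137\right)^{2} - -1664723\right)\right) \left(1073 \cdot 316 - 813\right) = \left(2207951 + \left(151690 + 4566769 + 1664723\right)\right) \left(339068 - 813\right) = \left(2207951 + 6383182\right) 338255 = 8591133 \cdot 338255 = 2905993692915$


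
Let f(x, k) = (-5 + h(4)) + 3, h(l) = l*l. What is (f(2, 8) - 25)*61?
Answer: -671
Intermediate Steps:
h(l) = l**2
f(x, k) = 14 (f(x, k) = (-5 + 4**2) + 3 = (-5 + 16) + 3 = 11 + 3 = 14)
(f(2, 8) - 25)*61 = (14 - 25)*61 = -11*61 = -671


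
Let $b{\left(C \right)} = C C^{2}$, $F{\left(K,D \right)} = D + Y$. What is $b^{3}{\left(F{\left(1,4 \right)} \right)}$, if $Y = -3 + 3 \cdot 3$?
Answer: $1000000000$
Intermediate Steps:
$Y = 6$ ($Y = -3 + 9 = 6$)
$F{\left(K,D \right)} = 6 + D$ ($F{\left(K,D \right)} = D + 6 = 6 + D$)
$b{\left(C \right)} = C^{3}$
$b^{3}{\left(F{\left(1,4 \right)} \right)} = \left(\left(6 + 4\right)^{3}\right)^{3} = \left(10^{3}\right)^{3} = 1000^{3} = 1000000000$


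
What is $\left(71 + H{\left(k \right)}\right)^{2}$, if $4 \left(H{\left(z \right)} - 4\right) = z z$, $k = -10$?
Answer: $10000$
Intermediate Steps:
$H{\left(z \right)} = 4 + \frac{z^{2}}{4}$ ($H{\left(z \right)} = 4 + \frac{z z}{4} = 4 + \frac{z^{2}}{4}$)
$\left(71 + H{\left(k \right)}\right)^{2} = \left(71 + \left(4 + \frac{\left(-10\right)^{2}}{4}\right)\right)^{2} = \left(71 + \left(4 + \frac{1}{4} \cdot 100\right)\right)^{2} = \left(71 + \left(4 + 25\right)\right)^{2} = \left(71 + 29\right)^{2} = 100^{2} = 10000$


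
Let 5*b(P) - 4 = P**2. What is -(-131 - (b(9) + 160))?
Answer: 308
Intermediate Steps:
b(P) = 4/5 + P**2/5
-(-131 - (b(9) + 160)) = -(-131 - ((4/5 + (1/5)*9**2) + 160)) = -(-131 - ((4/5 + (1/5)*81) + 160)) = -(-131 - ((4/5 + 81/5) + 160)) = -(-131 - (17 + 160)) = -(-131 - 1*177) = -(-131 - 177) = -1*(-308) = 308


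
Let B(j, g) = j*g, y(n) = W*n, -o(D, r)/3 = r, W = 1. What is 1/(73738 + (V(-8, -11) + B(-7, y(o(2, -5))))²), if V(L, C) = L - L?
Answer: 1/84763 ≈ 1.1798e-5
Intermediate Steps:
o(D, r) = -3*r
y(n) = n (y(n) = 1*n = n)
V(L, C) = 0
B(j, g) = g*j
1/(73738 + (V(-8, -11) + B(-7, y(o(2, -5))))²) = 1/(73738 + (0 - 3*(-5)*(-7))²) = 1/(73738 + (0 + 15*(-7))²) = 1/(73738 + (0 - 105)²) = 1/(73738 + (-105)²) = 1/(73738 + 11025) = 1/84763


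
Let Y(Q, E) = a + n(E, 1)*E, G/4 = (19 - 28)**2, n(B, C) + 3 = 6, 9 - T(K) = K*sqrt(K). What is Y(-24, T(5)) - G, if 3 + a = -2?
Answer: -302 - 15*sqrt(5) ≈ -335.54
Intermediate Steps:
a = -5 (a = -3 - 2 = -5)
T(K) = 9 - K**(3/2) (T(K) = 9 - K*sqrt(K) = 9 - K**(3/2))
n(B, C) = 3 (n(B, C) = -3 + 6 = 3)
G = 324 (G = 4*(19 - 28)**2 = 4*(-9)**2 = 4*81 = 324)
Y(Q, E) = -5 + 3*E
Y(-24, T(5)) - G = (-5 + 3*(9 - 5**(3/2))) - 1*324 = (-5 + 3*(9 - 5*sqrt(5))) - 324 = (-5 + (27 - 15*sqrt(5))) - 324 = (22 - 15*sqrt(5)) - 324 = -302 - 15*sqrt(5)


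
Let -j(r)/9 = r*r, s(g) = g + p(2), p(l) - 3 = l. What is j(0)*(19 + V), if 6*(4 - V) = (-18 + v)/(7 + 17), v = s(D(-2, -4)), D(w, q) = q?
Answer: 0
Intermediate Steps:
p(l) = 3 + l
s(g) = 5 + g (s(g) = g + (3 + 2) = g + 5 = 5 + g)
j(r) = -9*r² (j(r) = -9*r*r = -9*r²)
v = 1 (v = 5 - 4 = 1)
V = 593/144 (V = 4 - (-18 + 1)/(6*(7 + 17)) = 4 - (-17)/(6*24) = 4 - ⅙*(-17/24) = 4 + 17/144 = 593/144 ≈ 4.1181)
j(0)*(19 + V) = (-9*0²)*(19 + 593/144) = -9*0*(3329/144) = 0*(3329/144) = 0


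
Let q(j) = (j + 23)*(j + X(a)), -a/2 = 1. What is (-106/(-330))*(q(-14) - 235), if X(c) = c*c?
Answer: -3445/33 ≈ -104.39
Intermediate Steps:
a = -2 (a = -2*1 = -2)
X(c) = c**2
q(j) = (4 + j)*(23 + j) (q(j) = (j + 23)*(j + (-2)**2) = (23 + j)*(j + 4) = (23 + j)*(4 + j) = (4 + j)*(23 + j))
(-106/(-330))*(q(-14) - 235) = (-106/(-330))*((92 + (-14)**2 + 27*(-14)) - 235) = (-106*(-1/330))*((92 + 196 - 378) - 235) = 53*(-90 - 235)/165 = (53/165)*(-325) = -3445/33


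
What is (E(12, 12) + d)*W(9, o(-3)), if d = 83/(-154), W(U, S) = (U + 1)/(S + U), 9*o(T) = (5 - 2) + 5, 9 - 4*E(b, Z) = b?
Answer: -17865/13706 ≈ -1.3034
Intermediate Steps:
E(b, Z) = 9/4 - b/4
o(T) = 8/9 (o(T) = ((5 - 2) + 5)/9 = (3 + 5)/9 = (⅑)*8 = 8/9)
W(U, S) = (1 + U)/(S + U)
d = -83/154 (d = 83*(-1/154) = -83/154 ≈ -0.53896)
(E(12, 12) + d)*W(9, o(-3)) = ((9/4 - ¼*12) - 83/154)*((1 + 9)/(8/9 + 9)) = ((9/4 - 3) - 83/154)*(10/(89/9)) = (-¾ - 83/154)*((9/89)*10) = -397/308*90/89 = -17865/13706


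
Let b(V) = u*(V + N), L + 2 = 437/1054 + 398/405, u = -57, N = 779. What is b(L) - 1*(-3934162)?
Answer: 553478696107/142290 ≈ 3.8898e+6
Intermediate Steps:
L = -257263/426870 (L = -2 + (437/1054 + 398/405) = -2 + 596477/426870 = -257263/426870 ≈ -0.60267)
b(V) = -44403 - 57*V (b(V) = -57*(V + 779) = -57*(779 + V) = -44403 - 57*V)
b(L) - 1*(-3934162) = (-44403 - 57*(-257263/426870)) - 1*(-3934162) = (-44403 + 4887997/142290) + 3934162 = -6313214873/142290 + 3934162 = 553478696107/142290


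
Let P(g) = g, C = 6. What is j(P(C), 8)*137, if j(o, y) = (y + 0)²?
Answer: 8768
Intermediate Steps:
j(o, y) = y²
j(P(C), 8)*137 = 8²*137 = 64*137 = 8768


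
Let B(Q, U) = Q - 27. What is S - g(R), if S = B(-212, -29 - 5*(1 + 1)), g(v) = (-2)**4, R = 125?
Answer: -255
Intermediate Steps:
g(v) = 16
B(Q, U) = -27 + Q
S = -239 (S = -27 - 212 = -239)
S - g(R) = -239 - 1*16 = -239 - 16 = -255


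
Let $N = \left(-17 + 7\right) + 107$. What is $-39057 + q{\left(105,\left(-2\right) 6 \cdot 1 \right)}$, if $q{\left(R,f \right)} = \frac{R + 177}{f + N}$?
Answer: $- \frac{3319563}{85} \approx -39054.0$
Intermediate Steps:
$N = 97$ ($N = -10 + 107 = 97$)
$q{\left(R,f \right)} = \frac{177 + R}{97 + f}$ ($q{\left(R,f \right)} = \frac{R + 177}{f + 97} = \frac{177 + R}{97 + f}$)
$-39057 + q{\left(105,\left(-2\right) 6 \cdot 1 \right)} = -39057 + \frac{177 + 105}{97 + \left(-2\right) 6 \cdot 1} = -39057 + \frac{1}{97 - 12} \cdot 282 = -39057 + \frac{1}{85} \cdot 282 = -39057 + \frac{282}{85} = - \frac{3319563}{85}$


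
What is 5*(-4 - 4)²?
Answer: 320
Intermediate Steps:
5*(-4 - 4)² = 5*(-8)² = 5*64 = 320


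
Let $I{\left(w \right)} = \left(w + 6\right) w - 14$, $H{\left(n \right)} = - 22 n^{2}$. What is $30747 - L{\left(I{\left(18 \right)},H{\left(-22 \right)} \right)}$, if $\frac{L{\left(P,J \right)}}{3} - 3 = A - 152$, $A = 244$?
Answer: $30462$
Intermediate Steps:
$I{\left(w \right)} = -14 + w \left(6 + w\right)$ ($I{\left(w \right)} = \left(6 + w\right) w - 14 = w \left(6 + w\right) - 14 = -14 + w \left(6 + w\right)$)
$L{\left(P,J \right)} = 285$ ($L{\left(P,J \right)} = 9 + 3 \left(244 - 152\right) = 9 + 3 \cdot 92 = 9 + 276 = 285$)
$30747 - L{\left(I{\left(18 \right)},H{\left(-22 \right)} \right)} = 30747 - 285 = 30462$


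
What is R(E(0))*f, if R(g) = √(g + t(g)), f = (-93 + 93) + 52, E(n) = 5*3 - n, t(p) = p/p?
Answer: 208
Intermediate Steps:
t(p) = 1
E(n) = 15 - n
f = 52 (f = 0 + 52 = 52)
R(g) = √(1 + g) (R(g) = √(g + 1) = √(1 + g))
R(E(0))*f = √(1 + (15 - 1*0))*52 = √(1 + (15 + 0))*52 = √(1 + 15)*52 = √16*52 = 4*52 = 208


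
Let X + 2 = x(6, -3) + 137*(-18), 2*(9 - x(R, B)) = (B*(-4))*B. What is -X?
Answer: 2441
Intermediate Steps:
x(R, B) = 9 + 2*B² (x(R, B) = 9 - B*(-4)*B/2 = 9 - (-4*B)*B/2 = 9 - (-2)*B² = 9 + 2*B²)
X = -2441 (X = -2 + ((9 + 2*(-3)²) + 137*(-18)) = -2 + ((9 + 2*9) - 2466) = -2 + ((9 + 18) - 2466) = -2 + (27 - 2466) = -2 - 2439 = -2441)
-X = -1*(-2441) = 2441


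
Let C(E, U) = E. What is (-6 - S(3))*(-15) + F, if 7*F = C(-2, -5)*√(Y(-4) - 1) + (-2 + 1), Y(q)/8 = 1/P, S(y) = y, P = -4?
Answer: 944/7 - 2*I*√3/7 ≈ 134.86 - 0.49487*I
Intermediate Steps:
Y(q) = -2 (Y(q) = 8/(-4) = 8*(-¼) = -2)
F = -⅐ - 2*I*√3/7 (F = (-2*√(-2 - 1) + (-2 + 1))/7 = (-2*I*√3 - 1)/7 = (-1 - 2*I*√3)/7 = -⅐ - 2*I*√3/7 ≈ -0.14286 - 0.49487*I)
(-6 - S(3))*(-15) + F = (-6 - 1*3)*(-15) + (-⅐ - 2*I*√3/7) = (-6 - 3)*(-15) + (-⅐ - 2*I*√3/7) = -9*(-15) + (-⅐ - 2*I*√3/7) = 135 + (-⅐ - 2*I*√3/7) = 944/7 - 2*I*√3/7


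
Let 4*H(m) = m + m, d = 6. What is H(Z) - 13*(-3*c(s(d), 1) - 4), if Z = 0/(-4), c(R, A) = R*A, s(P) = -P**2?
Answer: -1352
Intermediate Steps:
c(R, A) = A*R
Z = 0 (Z = 0*(-1/4) = 0)
H(m) = m/2 (H(m) = (m + m)/4 = (2*m)/4 = m/2)
H(Z) - 13*(-3*c(s(d), 1) - 4) = (1/2)*0 - 13*(-3*(-1*6**2) - 4) = 0 - 13*(-3*(-1*36) - 4) = 0 - 13*(-3*(-36) - 4) = 0 - 13*(108 - 4) = 0 - 13*104 = 0 - 1352 = -1352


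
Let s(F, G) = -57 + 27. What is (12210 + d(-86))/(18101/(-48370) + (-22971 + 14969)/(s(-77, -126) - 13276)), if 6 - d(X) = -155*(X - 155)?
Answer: -8089871229790/73102417 ≈ -1.1066e+5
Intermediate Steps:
s(F, G) = -30
d(X) = -24019 + 155*X (d(X) = 6 - (-155)*(X - 155) = 6 - (-155)*(-155 + X) = 6 - (24025 - 155*X) = 6 + (-24025 + 155*X) = -24019 + 155*X)
(12210 + d(-86))/(18101/(-48370) + (-22971 + 14969)/(s(-77, -126) - 13276)) = (12210 + (-24019 + 155*(-86)))/(18101/(-48370) + (-22971 + 14969)/(-30 - 13276)) = (12210 + (-24019 - 13330))/(18101*(-1/48370) - 8002/(-13306)) = (12210 - 37349)/(-18101/48370 - 8002*(-1/13306)) = -25139/(-18101/48370 + 4001/6653) = -25139/73102417/321805610 = -25139*321805610/73102417 = -8089871229790/73102417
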